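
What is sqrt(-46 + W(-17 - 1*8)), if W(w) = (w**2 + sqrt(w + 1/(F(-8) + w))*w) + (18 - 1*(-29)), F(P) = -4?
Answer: sqrt(526466 - 7975*I*sqrt(174))/29 ≈ 25.143 - 2.4875*I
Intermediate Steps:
W(w) = 47 + w**2 + w*sqrt(w + 1/(-4 + w)) (W(w) = (w**2 + sqrt(w + 1/(-4 + w))*w) + (18 - 1*(-29)) = (w**2 + w*sqrt(w + 1/(-4 + w))) + (18 + 29) = (w**2 + w*sqrt(w + 1/(-4 + w))) + 47 = 47 + w**2 + w*sqrt(w + 1/(-4 + w)))
sqrt(-46 + W(-17 - 1*8)) = sqrt(-46 + (47 + (-17 - 1*8)**2 + (-17 - 1*8)*sqrt((1 + (-17 - 1*8)*(-4 + (-17 - 1*8)))/(-4 + (-17 - 1*8))))) = sqrt(-46 + (47 + (-17 - 8)**2 + (-17 - 8)*sqrt((1 + (-17 - 8)*(-4 + (-17 - 8)))/(-4 + (-17 - 8))))) = sqrt(-46 + (47 + (-25)**2 - 25*sqrt(1 - 25*(-4 - 25))*(I*sqrt(29)/29))) = sqrt(-46 + (47 + 625 - 25*sqrt(1 - 25*(-29))*(I*sqrt(29)/29))) = sqrt(-46 + (47 + 625 - 25*I*sqrt(29)*sqrt(1 + 725)/29)) = sqrt(-46 + (47 + 625 - 25*11*I*sqrt(174)/29)) = sqrt(-46 + (47 + 625 - 275*I*sqrt(174)/29)) = sqrt(-46 + (672 - 275*I*sqrt(174)/29)) = sqrt(626 - 275*I*sqrt(174)/29)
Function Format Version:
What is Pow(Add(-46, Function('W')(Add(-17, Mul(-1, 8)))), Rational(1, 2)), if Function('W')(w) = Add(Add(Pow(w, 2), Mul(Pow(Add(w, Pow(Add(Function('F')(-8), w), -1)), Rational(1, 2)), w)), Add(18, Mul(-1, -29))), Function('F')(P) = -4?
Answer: Mul(Rational(1, 29), Pow(Add(526466, Mul(-7975, I, Pow(174, Rational(1, 2)))), Rational(1, 2))) ≈ Add(25.143, Mul(-2.4875, I))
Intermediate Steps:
Function('W')(w) = Add(47, Pow(w, 2), Mul(w, Pow(Add(w, Pow(Add(-4, w), -1)), Rational(1, 2)))) (Function('W')(w) = Add(Add(Pow(w, 2), Mul(Pow(Add(w, Pow(Add(-4, w), -1)), Rational(1, 2)), w)), Add(18, Mul(-1, -29))) = Add(Add(Pow(w, 2), Mul(w, Pow(Add(w, Pow(Add(-4, w), -1)), Rational(1, 2)))), Add(18, 29)) = Add(Add(Pow(w, 2), Mul(w, Pow(Add(w, Pow(Add(-4, w), -1)), Rational(1, 2)))), 47) = Add(47, Pow(w, 2), Mul(w, Pow(Add(w, Pow(Add(-4, w), -1)), Rational(1, 2)))))
Pow(Add(-46, Function('W')(Add(-17, Mul(-1, 8)))), Rational(1, 2)) = Pow(Add(-46, Add(47, Pow(Add(-17, Mul(-1, 8)), 2), Mul(Add(-17, Mul(-1, 8)), Pow(Mul(Pow(Add(-4, Add(-17, Mul(-1, 8))), -1), Add(1, Mul(Add(-17, Mul(-1, 8)), Add(-4, Add(-17, Mul(-1, 8)))))), Rational(1, 2))))), Rational(1, 2)) = Pow(Add(-46, Add(47, Pow(Add(-17, -8), 2), Mul(Add(-17, -8), Pow(Mul(Pow(Add(-4, Add(-17, -8)), -1), Add(1, Mul(Add(-17, -8), Add(-4, Add(-17, -8))))), Rational(1, 2))))), Rational(1, 2)) = Pow(Add(-46, Add(47, Pow(-25, 2), Mul(-25, Pow(Mul(Pow(Add(-4, -25), -1), Add(1, Mul(-25, Add(-4, -25)))), Rational(1, 2))))), Rational(1, 2)) = Pow(Add(-46, Add(47, 625, Mul(-25, Pow(Mul(Pow(-29, -1), Add(1, Mul(-25, -29))), Rational(1, 2))))), Rational(1, 2)) = Pow(Add(-46, Add(47, 625, Mul(-25, Pow(Mul(Rational(-1, 29), Add(1, 725)), Rational(1, 2))))), Rational(1, 2)) = Pow(Add(-46, Add(47, 625, Mul(-25, Pow(Mul(Rational(-1, 29), 726), Rational(1, 2))))), Rational(1, 2)) = Pow(Add(-46, Add(47, 625, Mul(-25, Pow(Rational(-726, 29), Rational(1, 2))))), Rational(1, 2)) = Pow(Add(-46, Add(47, 625, Mul(-25, Mul(Rational(11, 29), I, Pow(174, Rational(1, 2)))))), Rational(1, 2)) = Pow(Add(-46, Add(47, 625, Mul(Rational(-275, 29), I, Pow(174, Rational(1, 2))))), Rational(1, 2)) = Pow(Add(-46, Add(672, Mul(Rational(-275, 29), I, Pow(174, Rational(1, 2))))), Rational(1, 2)) = Pow(Add(626, Mul(Rational(-275, 29), I, Pow(174, Rational(1, 2)))), Rational(1, 2))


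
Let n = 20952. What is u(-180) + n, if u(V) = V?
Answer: 20772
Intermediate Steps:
u(-180) + n = -180 + 20952 = 20772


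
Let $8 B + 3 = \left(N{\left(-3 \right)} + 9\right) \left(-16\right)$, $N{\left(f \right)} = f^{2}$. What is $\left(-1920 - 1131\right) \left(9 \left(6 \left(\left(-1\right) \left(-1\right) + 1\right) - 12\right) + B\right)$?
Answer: $\frac{887841}{8} \approx 1.1098 \cdot 10^{5}$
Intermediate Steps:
$B = - \frac{291}{8}$ ($B = - \frac{3}{8} + \frac{\left(\left(-3\right)^{2} + 9\right) \left(-16\right)}{8} = - \frac{3}{8} + \frac{\left(9 + 9\right) \left(-16\right)}{8} = - \frac{3}{8} + \frac{18 \left(-16\right)}{8} = - \frac{3}{8} + \frac{1}{8} \left(-288\right) = - \frac{3}{8} - 36 = - \frac{291}{8} \approx -36.375$)
$\left(-1920 - 1131\right) \left(9 \left(6 \left(\left(-1\right) \left(-1\right) + 1\right) - 12\right) + B\right) = \left(-1920 - 1131\right) \left(9 \left(6 \left(\left(-1\right) \left(-1\right) + 1\right) - 12\right) - \frac{291}{8}\right) = - 3051 \left(9 \left(6 \left(1 + 1\right) - 12\right) - \frac{291}{8}\right) = - 3051 \left(9 \left(6 \cdot 2 - 12\right) - \frac{291}{8}\right) = - 3051 \left(9 \left(12 - 12\right) - \frac{291}{8}\right) = - 3051 \left(9 \cdot 0 - \frac{291}{8}\right) = - 3051 \left(0 - \frac{291}{8}\right) = \left(-3051\right) \left(- \frac{291}{8}\right) = \frac{887841}{8}$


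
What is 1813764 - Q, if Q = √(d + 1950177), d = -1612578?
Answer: 1813764 - 3*√37511 ≈ 1.8132e+6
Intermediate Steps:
Q = 3*√37511 (Q = √(-1612578 + 1950177) = √337599 = 3*√37511 ≈ 581.03)
1813764 - Q = 1813764 - 3*√37511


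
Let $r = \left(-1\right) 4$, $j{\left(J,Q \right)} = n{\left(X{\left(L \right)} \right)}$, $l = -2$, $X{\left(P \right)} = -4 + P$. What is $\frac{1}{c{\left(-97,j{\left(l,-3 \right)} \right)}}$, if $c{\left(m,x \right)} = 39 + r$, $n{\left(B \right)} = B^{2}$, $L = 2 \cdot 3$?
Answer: $\frac{1}{35} \approx 0.028571$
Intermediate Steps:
$L = 6$
$j{\left(J,Q \right)} = 4$ ($j{\left(J,Q \right)} = \left(-4 + 6\right)^{2} = 2^{2} = 4$)
$r = -4$
$c{\left(m,x \right)} = 35$ ($c{\left(m,x \right)} = 39 - 4 = 35$)
$\frac{1}{c{\left(-97,j{\left(l,-3 \right)} \right)}} = \frac{1}{35}$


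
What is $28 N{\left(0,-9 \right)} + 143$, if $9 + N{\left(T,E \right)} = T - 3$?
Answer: $-193$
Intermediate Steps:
$N{\left(T,E \right)} = -12 + T$ ($N{\left(T,E \right)} = -9 + \left(T - 3\right) = -9 + \left(-3 + T\right) = -12 + T$)
$28 N{\left(0,-9 \right)} + 143 = 28 \left(-12 + 0\right) + 143 = 28 \left(-12\right) + 143 = -336 + 143 = -193$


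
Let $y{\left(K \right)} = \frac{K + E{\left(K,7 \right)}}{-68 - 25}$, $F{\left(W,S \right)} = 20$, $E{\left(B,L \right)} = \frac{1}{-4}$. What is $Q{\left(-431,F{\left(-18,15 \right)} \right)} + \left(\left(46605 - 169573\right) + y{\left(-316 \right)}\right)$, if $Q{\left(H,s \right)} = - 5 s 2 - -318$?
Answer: $- \frac{45698935}{372} \approx -1.2285 \cdot 10^{5}$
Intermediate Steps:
$E{\left(B,L \right)} = - \frac{1}{4}$
$y{\left(K \right)} = \frac{1}{372} - \frac{K}{93}$ ($y{\left(K \right)} = \frac{K - \frac{1}{4}}{-68 - 25} = \frac{- \frac{1}{4} + K}{-93} = \left(- \frac{1}{4} + K\right) \left(- \frac{1}{93}\right) = \frac{1}{372} - \frac{K}{93}$)
$Q{\left(H,s \right)} = 318 - 10 s$ ($Q{\left(H,s \right)} = - 10 s + 318 = 318 - 10 s$)
$Q{\left(-431,F{\left(-18,15 \right)} \right)} + \left(\left(46605 - 169573\right) + y{\left(-316 \right)}\right) = \left(318 - 200\right) + \left(\left(46605 - 169573\right) + \left(\frac{1}{372} - - \frac{316}{93}\right)\right) = \left(318 - 200\right) + \left(-122968 + \left(\frac{1}{372} + \frac{316}{93}\right)\right) = 118 + \left(-122968 + \frac{1265}{372}\right) = 118 - \frac{45742831}{372} = - \frac{45698935}{372}$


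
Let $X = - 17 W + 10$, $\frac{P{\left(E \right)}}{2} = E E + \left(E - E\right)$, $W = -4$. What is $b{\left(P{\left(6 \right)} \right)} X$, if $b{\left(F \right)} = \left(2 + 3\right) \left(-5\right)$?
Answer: $-1950$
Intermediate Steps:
$P{\left(E \right)} = 2 E^{2}$ ($P{\left(E \right)} = 2 \left(E E + \left(E - E\right)\right) = 2 \left(E^{2} + 0\right) = 2 E^{2}$)
$b{\left(F \right)} = -25$ ($b{\left(F \right)} = 5 \left(-5\right) = -25$)
$X = 78$ ($X = \left(-17\right) \left(-4\right) + 10 = 68 + 10 = 78$)
$b{\left(P{\left(6 \right)} \right)} X = \left(-25\right) 78 = -1950$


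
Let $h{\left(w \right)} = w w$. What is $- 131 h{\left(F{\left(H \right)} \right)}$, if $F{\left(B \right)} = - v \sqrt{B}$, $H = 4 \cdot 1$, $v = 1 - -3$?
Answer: $-8384$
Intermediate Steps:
$v = 4$ ($v = 1 + 3 = 4$)
$H = 4$
$F{\left(B \right)} = - 4 \sqrt{B}$
$h{\left(w \right)} = w^{2}$
$- 131 h{\left(F{\left(H \right)} \right)} = - 131 \left(- 4 \sqrt{4}\right)^{2} = - 131 \left(\left(-4\right) 2\right)^{2} = - 131 \left(-8\right)^{2} = \left(-131\right) 64 = -8384$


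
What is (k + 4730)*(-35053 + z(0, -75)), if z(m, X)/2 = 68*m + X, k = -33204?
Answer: 1002370222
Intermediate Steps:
z(m, X) = 2*X + 136*m (z(m, X) = 2*(68*m + X) = 2*(X + 68*m) = 2*X + 136*m)
(k + 4730)*(-35053 + z(0, -75)) = (-33204 + 4730)*(-35053 + (2*(-75) + 136*0)) = -28474*(-35053 + (-150 + 0)) = -28474*(-35053 - 150) = -28474*(-35203) = 1002370222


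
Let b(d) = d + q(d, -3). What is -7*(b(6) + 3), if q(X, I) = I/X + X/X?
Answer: -133/2 ≈ -66.500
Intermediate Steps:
q(X, I) = 1 + I/X (q(X, I) = I/X + 1 = 1 + I/X)
b(d) = d + (-3 + d)/d
-7*(b(6) + 3) = -7*((1 + 6 - 3/6) + 3) = -7*((1 + 6 - 3*⅙) + 3) = -7*((1 + 6 - ½) + 3) = -7*(13/2 + 3) = -7*19/2 = -133/2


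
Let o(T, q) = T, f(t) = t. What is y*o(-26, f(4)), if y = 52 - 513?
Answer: 11986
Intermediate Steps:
y = -461
y*o(-26, f(4)) = -461*(-26) = 11986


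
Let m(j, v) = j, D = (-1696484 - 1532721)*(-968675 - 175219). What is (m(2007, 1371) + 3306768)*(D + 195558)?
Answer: 12222179480816390700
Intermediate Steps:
D = 3693868224270 (D = -3229205*(-1143894) = 3693868224270)
(m(2007, 1371) + 3306768)*(D + 195558) = (2007 + 3306768)*(3693868224270 + 195558) = 3308775*3693868419828 = 12222179480816390700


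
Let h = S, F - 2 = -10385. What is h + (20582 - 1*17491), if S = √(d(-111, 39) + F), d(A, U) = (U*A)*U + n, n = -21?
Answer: 3091 + 3*I*√19915 ≈ 3091.0 + 423.36*I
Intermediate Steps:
F = -10383 (F = 2 - 10385 = -10383)
d(A, U) = -21 + A*U² (d(A, U) = (U*A)*U - 21 = (A*U)*U - 21 = A*U² - 21 = -21 + A*U²)
S = 3*I*√19915 (S = √((-21 - 111*39²) - 10383) = √((-21 - 111*1521) - 10383) = √((-21 - 168831) - 10383) = √(-168852 - 10383) = √(-179235) = 3*I*√19915 ≈ 423.36*I)
h = 3*I*√19915 ≈ 423.36*I
h + (20582 - 1*17491) = 3*I*√19915 + (20582 - 1*17491) = 3*I*√19915 + (20582 - 17491) = 3*I*√19915 + 3091 = 3091 + 3*I*√19915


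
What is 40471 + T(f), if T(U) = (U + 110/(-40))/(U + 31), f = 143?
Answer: 9389459/232 ≈ 40472.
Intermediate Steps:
T(U) = (-11/4 + U)/(31 + U) (T(U) = (U + 110*(-1/40))/(31 + U) = (U - 11/4)/(31 + U) = (-11/4 + U)/(31 + U))
40471 + T(f) = 40471 + (-11/4 + 143)/(31 + 143) = 40471 + (561/4)/174 = 40471 + (1/174)*(561/4) = 40471 + 187/232 = 9389459/232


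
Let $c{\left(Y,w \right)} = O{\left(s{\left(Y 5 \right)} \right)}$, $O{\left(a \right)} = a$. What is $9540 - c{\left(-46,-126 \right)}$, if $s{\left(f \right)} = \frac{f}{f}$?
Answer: $9539$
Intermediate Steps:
$s{\left(f \right)} = 1$
$c{\left(Y,w \right)} = 1$
$9540 - c{\left(-46,-126 \right)} = 9540 - 1 = 9539$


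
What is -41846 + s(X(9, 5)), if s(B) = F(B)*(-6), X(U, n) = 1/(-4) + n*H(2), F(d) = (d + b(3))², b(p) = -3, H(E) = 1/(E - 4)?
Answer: -336355/8 ≈ -42044.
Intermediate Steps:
H(E) = 1/(-4 + E)
F(d) = (-3 + d)² (F(d) = (d - 3)² = (-3 + d)²)
X(U, n) = -¼ - n/2 (X(U, n) = 1/(-4) + n/(-4 + 2) = -¼ + n/(-2) = -¼ + n*(-½) = -¼ - n/2)
s(B) = -6*(-3 + B)² (s(B) = (-3 + B)²*(-6) = -6*(-3 + B)²)
-41846 + s(X(9, 5)) = -41846 - 6*(-3 + (-¼ - ½*5))² = -41846 - 6*(-3 + (-¼ - 5/2))² = -41846 - 6*(-3 - 11/4)² = -41846 - 6*(-23/4)² = -41846 - 6*529/16 = -41846 - 1587/8 = -336355/8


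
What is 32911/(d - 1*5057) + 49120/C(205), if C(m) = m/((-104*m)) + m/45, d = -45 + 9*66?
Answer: 1801054037/166796 ≈ 10798.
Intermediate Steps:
d = 549 (d = -45 + 594 = 549)
C(m) = -1/104 + m/45 (C(m) = m*(-1/(104*m)) + m*(1/45) = -1/104 + m/45)
32911/(d - 1*5057) + 49120/C(205) = 32911/(549 - 1*5057) + 49120/(-1/104 + (1/45)*205) = 32911/(549 - 5057) + 49120/(-1/104 + 41/9) = 32911/(-4508) + 49120/(4255/936) = 32911*(-1/4508) + 49120*(936/4255) = -32911/4508 + 9195264/851 = 1801054037/166796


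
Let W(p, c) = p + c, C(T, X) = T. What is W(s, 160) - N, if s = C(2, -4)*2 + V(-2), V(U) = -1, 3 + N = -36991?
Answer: 37157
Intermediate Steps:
N = -36994 (N = -3 - 36991 = -36994)
s = 3 (s = 2*2 - 1 = 4 - 1 = 3)
W(p, c) = c + p
W(s, 160) - N = (160 + 3) - 1*(-36994) = 163 + 36994 = 37157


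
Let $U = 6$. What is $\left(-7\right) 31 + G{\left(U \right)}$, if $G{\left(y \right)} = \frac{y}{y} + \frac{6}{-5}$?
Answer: $- \frac{1086}{5} \approx -217.2$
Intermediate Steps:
$G{\left(y \right)} = - \frac{1}{5}$ ($G{\left(y \right)} = 1 + 6 \left(- \frac{1}{5}\right) = 1 - \frac{6}{5} = - \frac{1}{5}$)
$\left(-7\right) 31 + G{\left(U \right)} = \left(-7\right) 31 - \frac{1}{5} = -217 - \frac{1}{5} = - \frac{1086}{5}$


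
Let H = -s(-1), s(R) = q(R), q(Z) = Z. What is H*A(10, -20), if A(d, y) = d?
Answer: 10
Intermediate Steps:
s(R) = R
H = 1 (H = -1*(-1) = 1)
H*A(10, -20) = 1*10 = 10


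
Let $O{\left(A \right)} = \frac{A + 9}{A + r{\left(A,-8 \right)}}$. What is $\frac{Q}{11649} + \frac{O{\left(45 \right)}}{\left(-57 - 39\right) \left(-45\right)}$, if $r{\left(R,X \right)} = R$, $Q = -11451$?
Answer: $- \frac{2498047}{2541600} \approx -0.98286$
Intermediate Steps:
$O{\left(A \right)} = \frac{9 + A}{2 A}$ ($O{\left(A \right)} = \frac{A + 9}{A + A} = \frac{9 + A}{2 A}$)
$\frac{Q}{11649} + \frac{O{\left(45 \right)}}{\left(-57 - 39\right) \left(-45\right)} = - \frac{11451}{11649} + \frac{\frac{1}{2} \cdot \frac{1}{45} \left(9 + 45\right)}{\left(-57 - 39\right) \left(-45\right)} = \left(-11451\right) \frac{1}{11649} + \frac{\frac{1}{2} \cdot \frac{1}{45} \cdot 54}{\left(-96\right) \left(-45\right)} = - \frac{347}{353} + \frac{3}{5 \cdot 4320} = - \frac{347}{353} + \frac{3}{5} \cdot \frac{1}{4320} = - \frac{347}{353} + \frac{1}{7200} = - \frac{2498047}{2541600}$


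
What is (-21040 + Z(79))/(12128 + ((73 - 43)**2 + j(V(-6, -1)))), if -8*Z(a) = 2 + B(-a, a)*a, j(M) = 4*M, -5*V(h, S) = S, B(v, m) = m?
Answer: -872815/521152 ≈ -1.6748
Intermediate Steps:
V(h, S) = -S/5
Z(a) = -1/4 - a**2/8 (Z(a) = -(2 + a*a)/8 = -(2 + a**2)/8 = -1/4 - a**2/8)
(-21040 + Z(79))/(12128 + ((73 - 43)**2 + j(V(-6, -1)))) = (-21040 + (-1/4 - 1/8*79**2))/(12128 + ((73 - 43)**2 + 4*(-1/5*(-1)))) = (-21040 + (-1/4 - 1/8*6241))/(12128 + (30**2 + 4*(1/5))) = (-21040 + (-1/4 - 6241/8))/(12128 + (900 + 4/5)) = (-21040 - 6243/8)/(12128 + 4504/5) = -174563/(8*65144/5) = -174563/8*5/65144 = -872815/521152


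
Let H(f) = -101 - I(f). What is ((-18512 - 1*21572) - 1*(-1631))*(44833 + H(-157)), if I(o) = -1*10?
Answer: -1720464126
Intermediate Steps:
I(o) = -10
H(f) = -91 (H(f) = -101 - 1*(-10) = -101 + 10 = -91)
((-18512 - 1*21572) - 1*(-1631))*(44833 + H(-157)) = ((-18512 - 1*21572) - 1*(-1631))*(44833 - 91) = ((-18512 - 21572) + 1631)*44742 = (-40084 + 1631)*44742 = -38453*44742 = -1720464126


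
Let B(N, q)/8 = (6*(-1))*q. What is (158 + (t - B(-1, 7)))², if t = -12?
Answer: 232324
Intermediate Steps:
B(N, q) = -48*q (B(N, q) = 8*((6*(-1))*q) = 8*(-6*q) = -48*q)
(158 + (t - B(-1, 7)))² = (158 + (-12 - (-48)*7))² = (158 + (-12 - 1*(-336)))² = (158 + (-12 + 336))² = (158 + 324)² = 482² = 232324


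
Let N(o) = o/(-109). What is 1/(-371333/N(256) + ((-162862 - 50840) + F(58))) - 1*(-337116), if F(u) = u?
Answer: 4792969316516/14217567 ≈ 3.3712e+5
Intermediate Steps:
N(o) = -o/109 (N(o) = o*(-1/109) = -o/109)
1/(-371333/N(256) + ((-162862 - 50840) + F(58))) - 1*(-337116) = 1/(-371333/((-1/109*256)) + ((-162862 - 50840) + 58)) - 1*(-337116) = 1/(-371333/(-256/109) + (-213702 + 58)) + 337116 = 1/(-371333*(-109/256) - 213644) + 337116 = 1/(40475297/256 - 213644) + 337116 = 1/(-14217567/256) + 337116 = -256/14217567 + 337116 = 4792969316516/14217567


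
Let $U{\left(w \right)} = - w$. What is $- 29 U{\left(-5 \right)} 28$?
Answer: $-4060$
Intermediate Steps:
$- 29 U{\left(-5 \right)} 28 = - 29 \left(\left(-1\right) \left(-5\right)\right) 28 = \left(-29\right) 5 \cdot 28 = \left(-145\right) 28 = -4060$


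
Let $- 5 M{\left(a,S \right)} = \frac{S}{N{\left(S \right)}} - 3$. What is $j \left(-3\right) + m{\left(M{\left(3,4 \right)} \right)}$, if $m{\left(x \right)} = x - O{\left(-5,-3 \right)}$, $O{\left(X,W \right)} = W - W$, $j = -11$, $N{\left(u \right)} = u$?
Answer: $\frac{167}{5} \approx 33.4$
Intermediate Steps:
$O{\left(X,W \right)} = 0$
$M{\left(a,S \right)} = \frac{2}{5}$ ($M{\left(a,S \right)} = - \frac{\frac{S}{S} - 3}{5} = - \frac{1 - 3}{5} = \left(- \frac{1}{5}\right) \left(-2\right) = \frac{2}{5}$)
$m{\left(x \right)} = x$ ($m{\left(x \right)} = x - 0 = x + 0 = x$)
$j \left(-3\right) + m{\left(M{\left(3,4 \right)} \right)} = \left(-11\right) \left(-3\right) + \frac{2}{5} = 33 + \frac{2}{5} = \frac{167}{5}$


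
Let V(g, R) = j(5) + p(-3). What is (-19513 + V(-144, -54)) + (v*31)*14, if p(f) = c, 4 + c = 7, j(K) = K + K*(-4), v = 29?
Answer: -6939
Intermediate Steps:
j(K) = -3*K (j(K) = K - 4*K = -3*K)
c = 3 (c = -4 + 7 = 3)
p(f) = 3
V(g, R) = -12 (V(g, R) = -3*5 + 3 = -15 + 3 = -12)
(-19513 + V(-144, -54)) + (v*31)*14 = (-19513 - 12) + (29*31)*14 = -19525 + 899*14 = -19525 + 12586 = -6939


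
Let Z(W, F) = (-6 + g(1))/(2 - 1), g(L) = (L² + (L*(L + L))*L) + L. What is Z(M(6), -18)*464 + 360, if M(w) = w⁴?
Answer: -568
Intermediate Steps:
g(L) = L + L² + 2*L³ (g(L) = (L² + (L*(2*L))*L) + L = (L² + (2*L²)*L) + L = (L² + 2*L³) + L = L + L² + 2*L³)
Z(W, F) = -2 (Z(W, F) = (-6 + 1*(1 + 1 + 2*1²))/(2 - 1) = (-6 + 1*(1 + 1 + 2*1))/1 = (-6 + 1*(1 + 1 + 2))*1 = (-6 + 1*4)*1 = (-6 + 4)*1 = -2*1 = -2)
Z(M(6), -18)*464 + 360 = -2*464 + 360 = -928 + 360 = -568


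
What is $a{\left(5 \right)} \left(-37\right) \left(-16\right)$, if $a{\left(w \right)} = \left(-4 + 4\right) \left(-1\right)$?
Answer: $0$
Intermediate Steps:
$a{\left(w \right)} = 0$ ($a{\left(w \right)} = 0 \left(-1\right) = 0$)
$a{\left(5 \right)} \left(-37\right) \left(-16\right) = 0 \left(-37\right) \left(-16\right) = 0 \left(-16\right) = 0$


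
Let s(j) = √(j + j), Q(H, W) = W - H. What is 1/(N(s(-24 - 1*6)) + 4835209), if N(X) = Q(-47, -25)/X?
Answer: 72528135/350688691105336 + 11*I*√15/350688691105336 ≈ 2.0682e-7 + 1.2148e-13*I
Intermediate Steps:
s(j) = √2*√j (s(j) = √(2*j) = √2*√j)
N(X) = 22/X (N(X) = (-25 - 1*(-47))/X = (-25 + 47)/X = 22/X)
1/(N(s(-24 - 1*6)) + 4835209) = 1/(22/((√2*√(-24 - 1*6))) + 4835209) = 1/(22/((√2*√(-24 - 6))) + 4835209) = 1/(22/((√2*√(-30))) + 4835209) = 1/(22/((√2*(I*√30))) + 4835209) = 1/(22/((2*I*√15)) + 4835209) = 1/(22*(-I*√15/30) + 4835209) = 1/(-11*I*√15/15 + 4835209) = 1/(4835209 - 11*I*√15/15)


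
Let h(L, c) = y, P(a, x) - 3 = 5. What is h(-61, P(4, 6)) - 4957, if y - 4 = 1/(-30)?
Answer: -148591/30 ≈ -4953.0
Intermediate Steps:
P(a, x) = 8 (P(a, x) = 3 + 5 = 8)
y = 119/30 (y = 4 + 1/(-30) = 4 - 1/30 = 119/30 ≈ 3.9667)
h(L, c) = 119/30
h(-61, P(4, 6)) - 4957 = 119/30 - 4957 = -148591/30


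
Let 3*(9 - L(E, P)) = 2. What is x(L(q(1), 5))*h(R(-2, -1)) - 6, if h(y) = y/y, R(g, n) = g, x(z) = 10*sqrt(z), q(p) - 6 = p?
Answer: -6 + 50*sqrt(3)/3 ≈ 22.868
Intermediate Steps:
q(p) = 6 + p
L(E, P) = 25/3 (L(E, P) = 9 - 1/3*2 = 9 - 2/3 = 25/3)
h(y) = 1
x(L(q(1), 5))*h(R(-2, -1)) - 6 = (10*sqrt(25/3))*1 - 6 = (10*(5*sqrt(3)/3))*1 - 6 = (50*sqrt(3)/3)*1 - 6 = 50*sqrt(3)/3 - 6 = -6 + 50*sqrt(3)/3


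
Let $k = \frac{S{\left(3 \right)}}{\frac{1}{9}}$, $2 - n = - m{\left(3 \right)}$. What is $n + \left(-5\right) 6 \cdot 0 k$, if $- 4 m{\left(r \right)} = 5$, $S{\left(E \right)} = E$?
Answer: $\frac{3}{4} \approx 0.75$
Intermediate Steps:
$m{\left(r \right)} = - \frac{5}{4}$ ($m{\left(r \right)} = \left(- \frac{1}{4}\right) 5 = - \frac{5}{4}$)
$n = \frac{3}{4}$ ($n = 2 - \left(-1\right) \left(- \frac{5}{4}\right) = 2 - \frac{5}{4} = \frac{3}{4} \approx 0.75$)
$k = 27$ ($k = \frac{3}{\frac{1}{9}} = 3 \frac{1}{\frac{1}{9}} = 3 \cdot 9 = 27$)
$n + \left(-5\right) 6 \cdot 0 k = \frac{3}{4} + \left(-5\right) 6 \cdot 0 \cdot 27 = \frac{3}{4} + \left(-30\right) 0 \cdot 27 = \frac{3}{4} + 0 \cdot 27 = \frac{3}{4} + 0 = \frac{3}{4}$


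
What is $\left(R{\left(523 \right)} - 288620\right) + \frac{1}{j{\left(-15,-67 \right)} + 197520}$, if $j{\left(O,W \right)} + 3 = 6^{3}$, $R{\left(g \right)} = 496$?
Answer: $- \frac{56971622891}{197733} \approx -2.8812 \cdot 10^{5}$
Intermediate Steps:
$j{\left(O,W \right)} = 213$ ($j{\left(O,W \right)} = -3 + 6^{3} = -3 + 216 = 213$)
$\left(R{\left(523 \right)} - 288620\right) + \frac{1}{j{\left(-15,-67 \right)} + 197520} = \left(496 - 288620\right) + \frac{1}{213 + 197520} = -288124 + \frac{1}{197733} = - \frac{56971622891}{197733}$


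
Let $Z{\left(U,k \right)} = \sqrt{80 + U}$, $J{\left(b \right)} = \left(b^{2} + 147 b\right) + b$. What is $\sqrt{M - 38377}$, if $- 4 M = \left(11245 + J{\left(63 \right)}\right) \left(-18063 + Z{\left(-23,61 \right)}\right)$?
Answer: $\frac{\sqrt{443076386 - 24538 \sqrt{57}}}{2} \approx 10522.0$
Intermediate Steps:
$J{\left(b \right)} = b^{2} + 148 b$
$M = \frac{221614947}{2} - \frac{12269 \sqrt{57}}{2}$ ($M = - \frac{\left(11245 + 63 \left(148 + 63\right)\right) \left(-18063 + \sqrt{80 - 23}\right)}{4} = - \frac{\left(11245 + 63 \cdot 211\right) \left(-18063 + \sqrt{57}\right)}{4} = - \frac{\left(11245 + 13293\right) \left(-18063 + \sqrt{57}\right)}{4} = - \frac{24538 \left(-18063 + \sqrt{57}\right)}{4} = - \frac{-443229894 + 24538 \sqrt{57}}{4} = \frac{221614947}{2} - \frac{12269 \sqrt{57}}{2} \approx 1.1076 \cdot 10^{8}$)
$\sqrt{M - 38377} = \sqrt{\left(\frac{221614947}{2} - \frac{12269 \sqrt{57}}{2}\right) - 38377} = \sqrt{\frac{221538193}{2} - \frac{12269 \sqrt{57}}{2}}$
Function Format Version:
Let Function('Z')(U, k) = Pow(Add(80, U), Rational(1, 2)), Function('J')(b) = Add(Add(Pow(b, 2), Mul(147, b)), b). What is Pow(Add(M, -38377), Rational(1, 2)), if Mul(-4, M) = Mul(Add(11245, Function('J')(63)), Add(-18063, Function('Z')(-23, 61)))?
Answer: Mul(Rational(1, 2), Pow(Add(443076386, Mul(-24538, Pow(57, Rational(1, 2)))), Rational(1, 2))) ≈ 10522.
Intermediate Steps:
Function('J')(b) = Add(Pow(b, 2), Mul(148, b))
M = Add(Rational(221614947, 2), Mul(Rational(-12269, 2), Pow(57, Rational(1, 2)))) (M = Mul(Rational(-1, 4), Mul(Add(11245, Mul(63, Add(148, 63))), Add(-18063, Pow(Add(80, -23), Rational(1, 2))))) = Mul(Rational(-1, 4), Mul(Add(11245, Mul(63, 211)), Add(-18063, Pow(57, Rational(1, 2))))) = Mul(Rational(-1, 4), Mul(Add(11245, 13293), Add(-18063, Pow(57, Rational(1, 2))))) = Mul(Rational(-1, 4), Mul(24538, Add(-18063, Pow(57, Rational(1, 2))))) = Mul(Rational(-1, 4), Add(-443229894, Mul(24538, Pow(57, Rational(1, 2))))) = Add(Rational(221614947, 2), Mul(Rational(-12269, 2), Pow(57, Rational(1, 2)))) ≈ 1.1076e+8)
Pow(Add(M, -38377), Rational(1, 2)) = Pow(Add(Add(Rational(221614947, 2), Mul(Rational(-12269, 2), Pow(57, Rational(1, 2)))), -38377), Rational(1, 2)) = Pow(Add(Rational(221538193, 2), Mul(Rational(-12269, 2), Pow(57, Rational(1, 2)))), Rational(1, 2))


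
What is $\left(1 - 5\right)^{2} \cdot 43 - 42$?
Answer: $646$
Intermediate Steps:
$\left(1 - 5\right)^{2} \cdot 43 - 42 = \left(-4\right)^{2} \cdot 43 - 42 = 16 \cdot 43 - 42 = 688 - 42 = 646$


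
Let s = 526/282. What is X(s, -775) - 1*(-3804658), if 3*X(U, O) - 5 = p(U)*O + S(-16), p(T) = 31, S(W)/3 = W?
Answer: 11389906/3 ≈ 3.7966e+6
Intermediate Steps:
s = 263/141 (s = 526*(1/282) = 263/141 ≈ 1.8652)
S(W) = 3*W
X(U, O) = -43/3 + 31*O/3 (X(U, O) = 5/3 + (31*O + 3*(-16))/3 = 5/3 + (31*O - 48)/3 = 5/3 + (-48 + 31*O)/3 = 5/3 + (-16 + 31*O/3) = -43/3 + 31*O/3)
X(s, -775) - 1*(-3804658) = (-43/3 + (31/3)*(-775)) - 1*(-3804658) = (-43/3 - 24025/3) + 3804658 = -24068/3 + 3804658 = 11389906/3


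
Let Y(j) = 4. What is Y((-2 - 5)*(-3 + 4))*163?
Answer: 652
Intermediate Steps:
Y((-2 - 5)*(-3 + 4))*163 = 4*163 = 652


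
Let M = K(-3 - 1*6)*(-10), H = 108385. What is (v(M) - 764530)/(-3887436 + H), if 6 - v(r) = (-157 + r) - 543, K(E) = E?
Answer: 763914/3779051 ≈ 0.20214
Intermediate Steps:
M = 90 (M = (-3 - 1*6)*(-10) = (-3 - 6)*(-10) = -9*(-10) = 90)
v(r) = 706 - r (v(r) = 6 - ((-157 + r) - 543) = 6 - (-700 + r) = 6 + (700 - r) = 706 - r)
(v(M) - 764530)/(-3887436 + H) = ((706 - 1*90) - 764530)/(-3887436 + 108385) = ((706 - 90) - 764530)/(-3779051) = (616 - 764530)*(-1/3779051) = -763914*(-1/3779051) = 763914/3779051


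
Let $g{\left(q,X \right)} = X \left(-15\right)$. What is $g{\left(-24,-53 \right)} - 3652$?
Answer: $-2857$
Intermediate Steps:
$g{\left(q,X \right)} = - 15 X$
$g{\left(-24,-53 \right)} - 3652 = \left(-15\right) \left(-53\right) - 3652 = 795 - 3652 = -2857$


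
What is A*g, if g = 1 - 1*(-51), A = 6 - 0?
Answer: 312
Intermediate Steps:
A = 6 (A = 6 - 1*0 = 6 + 0 = 6)
g = 52 (g = 1 + 51 = 52)
A*g = 6*52 = 312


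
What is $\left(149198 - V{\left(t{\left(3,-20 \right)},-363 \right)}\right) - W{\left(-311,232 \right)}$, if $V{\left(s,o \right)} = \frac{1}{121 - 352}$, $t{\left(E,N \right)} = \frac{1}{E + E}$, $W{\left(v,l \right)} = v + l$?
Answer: $\frac{34482988}{231} \approx 1.4928 \cdot 10^{5}$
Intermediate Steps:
$W{\left(v,l \right)} = l + v$
$t{\left(E,N \right)} = \frac{1}{2 E}$
$V{\left(s,o \right)} = - \frac{1}{231}$ ($V{\left(s,o \right)} = \frac{1}{-231} = - \frac{1}{231}$)
$\left(149198 - V{\left(t{\left(3,-20 \right)},-363 \right)}\right) - W{\left(-311,232 \right)} = \left(149198 - - \frac{1}{231}\right) - \left(232 - 311\right) = \left(149198 + \frac{1}{231}\right) - -79 = \frac{34464739}{231} + 79 = \frac{34482988}{231}$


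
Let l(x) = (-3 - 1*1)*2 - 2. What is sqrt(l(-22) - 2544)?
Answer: I*sqrt(2554) ≈ 50.537*I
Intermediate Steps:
l(x) = -10 (l(x) = (-3 - 1)*2 - 2 = -4*2 - 2 = -8 - 2 = -10)
sqrt(l(-22) - 2544) = sqrt(-10 - 2544) = sqrt(-2554) = I*sqrt(2554)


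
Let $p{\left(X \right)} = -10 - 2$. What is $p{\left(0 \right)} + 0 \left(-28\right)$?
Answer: $-12$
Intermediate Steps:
$p{\left(X \right)} = -12$
$p{\left(0 \right)} + 0 \left(-28\right) = -12 + 0 \left(-28\right) = -12 + 0 = -12$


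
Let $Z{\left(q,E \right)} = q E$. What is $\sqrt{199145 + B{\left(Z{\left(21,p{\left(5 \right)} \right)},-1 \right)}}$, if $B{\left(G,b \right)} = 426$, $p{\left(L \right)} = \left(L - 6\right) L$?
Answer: $\sqrt{199571} \approx 446.73$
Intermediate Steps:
$p{\left(L \right)} = L \left(-6 + L\right)$ ($p{\left(L \right)} = \left(L - 6\right) L = \left(-6 + L\right) L = L \left(-6 + L\right)$)
$Z{\left(q,E \right)} = E q$
$\sqrt{199145 + B{\left(Z{\left(21,p{\left(5 \right)} \right)},-1 \right)}} = \sqrt{199145 + 426} = \sqrt{199571}$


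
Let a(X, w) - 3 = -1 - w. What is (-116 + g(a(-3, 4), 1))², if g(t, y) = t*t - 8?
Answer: 14400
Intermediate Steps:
a(X, w) = 2 - w (a(X, w) = 3 + (-1 - w) = 2 - w)
g(t, y) = -8 + t² (g(t, y) = t² - 8 = -8 + t²)
(-116 + g(a(-3, 4), 1))² = (-116 + (-8 + (2 - 1*4)²))² = (-116 + (-8 + (2 - 4)²))² = (-116 + (-8 + (-2)²))² = (-116 + (-8 + 4))² = (-116 - 4)² = (-120)² = 14400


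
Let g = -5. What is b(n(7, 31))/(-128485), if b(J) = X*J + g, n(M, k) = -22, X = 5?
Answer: 23/25697 ≈ 0.00089505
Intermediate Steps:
b(J) = -5 + 5*J (b(J) = 5*J - 5 = -5 + 5*J)
b(n(7, 31))/(-128485) = (-5 + 5*(-22))/(-128485) = (-5 - 110)*(-1/128485) = -115*(-1/128485) = 23/25697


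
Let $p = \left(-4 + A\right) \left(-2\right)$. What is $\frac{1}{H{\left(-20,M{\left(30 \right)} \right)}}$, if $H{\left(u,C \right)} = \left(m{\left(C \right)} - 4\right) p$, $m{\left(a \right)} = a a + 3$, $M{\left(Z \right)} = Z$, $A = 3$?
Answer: $\frac{1}{1798} \approx 0.00055617$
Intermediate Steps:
$m{\left(a \right)} = 3 + a^{2}$ ($m{\left(a \right)} = a^{2} + 3 = 3 + a^{2}$)
$p = 2$ ($p = \left(-4 + 3\right) \left(-2\right) = \left(-1\right) \left(-2\right) = 2$)
$H{\left(u,C \right)} = -2 + 2 C^{2}$ ($H{\left(u,C \right)} = \left(\left(3 + C^{2}\right) - 4\right) 2 = \left(-1 + C^{2}\right) 2 = -2 + 2 C^{2}$)
$\frac{1}{H{\left(-20,M{\left(30 \right)} \right)}} = \frac{1}{-2 + 2 \cdot 30^{2}} = \frac{1}{-2 + 2 \cdot 900} = \frac{1}{-2 + 1800} = \frac{1}{1798}$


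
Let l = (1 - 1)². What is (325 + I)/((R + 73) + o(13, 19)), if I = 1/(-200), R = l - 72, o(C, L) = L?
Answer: 64999/4000 ≈ 16.250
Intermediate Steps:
l = 0 (l = 0² = 0)
R = -72 (R = 0 - 72 = -72)
I = -1/200 ≈ -0.0050000
(325 + I)/((R + 73) + o(13, 19)) = (325 - 1/200)/((-72 + 73) + 19) = 64999/(200*(1 + 19)) = (64999/200)/20 = (64999/200)*(1/20) = 64999/4000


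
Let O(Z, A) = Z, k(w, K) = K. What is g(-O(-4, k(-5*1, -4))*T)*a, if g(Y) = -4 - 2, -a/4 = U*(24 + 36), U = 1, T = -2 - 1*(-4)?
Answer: 1440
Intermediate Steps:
T = 2 (T = -2 + 4 = 2)
a = -240 (a = -4*(24 + 36) = -4*60 = -240)
g(Y) = -6
g(-O(-4, k(-5*1, -4))*T)*a = -6*(-240) = 1440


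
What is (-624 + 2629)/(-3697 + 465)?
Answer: -2005/3232 ≈ -0.62036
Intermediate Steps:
(-624 + 2629)/(-3697 + 465) = 2005/(-3232) = 2005*(-1/3232) = -2005/3232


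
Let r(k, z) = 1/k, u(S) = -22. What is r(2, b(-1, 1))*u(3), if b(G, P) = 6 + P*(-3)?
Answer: -11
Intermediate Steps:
b(G, P) = 6 - 3*P
r(2, b(-1, 1))*u(3) = -22/2 = (1/2)*(-22) = -11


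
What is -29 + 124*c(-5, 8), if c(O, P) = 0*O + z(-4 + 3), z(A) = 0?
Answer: -29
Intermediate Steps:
c(O, P) = 0 (c(O, P) = 0*O + 0 = 0 + 0 = 0)
-29 + 124*c(-5, 8) = -29 + 124*0 = -29 + 0 = -29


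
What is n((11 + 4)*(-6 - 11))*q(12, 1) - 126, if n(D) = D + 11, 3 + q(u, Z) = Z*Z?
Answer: 362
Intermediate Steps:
q(u, Z) = -3 + Z**2 (q(u, Z) = -3 + Z*Z = -3 + Z**2)
n(D) = 11 + D
n((11 + 4)*(-6 - 11))*q(12, 1) - 126 = (11 + (11 + 4)*(-6 - 11))*(-3 + 1**2) - 126 = (11 + 15*(-17))*(-3 + 1) - 126 = (11 - 255)*(-2) - 126 = -244*(-2) - 126 = 488 - 126 = 362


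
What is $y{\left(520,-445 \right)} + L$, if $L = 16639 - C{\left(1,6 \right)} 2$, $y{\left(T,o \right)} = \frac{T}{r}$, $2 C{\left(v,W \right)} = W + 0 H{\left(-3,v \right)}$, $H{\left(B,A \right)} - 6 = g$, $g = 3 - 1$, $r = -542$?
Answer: $- \frac{27055274}{271} \approx -99835.0$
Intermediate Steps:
$g = 2$
$H{\left(B,A \right)} = 8$ ($H{\left(B,A \right)} = 6 + 2 = 8$)
$C{\left(v,W \right)} = \frac{W}{2}$ ($C{\left(v,W \right)} = \frac{W + 0 \cdot 8}{2} = \frac{W + 0}{2} = \frac{W}{2}$)
$y{\left(T,o \right)} = - \frac{T}{542}$ ($y{\left(T,o \right)} = \frac{T}{-542} = T \left(- \frac{1}{542}\right) = - \frac{T}{542}$)
$L = -99834$ ($L = 16639 - \frac{6}{2} \cdot 2 = 16639 \left(-1\right) 3 \cdot 2 = 16639 \left(\left(-3\right) 2\right) = 16639 \left(-6\right) = -99834$)
$y{\left(520,-445 \right)} + L = \left(- \frac{1}{542}\right) 520 - 99834 = - \frac{260}{271} - 99834 = - \frac{27055274}{271}$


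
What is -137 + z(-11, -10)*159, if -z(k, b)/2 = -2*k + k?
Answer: -3635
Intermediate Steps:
z(k, b) = 2*k (z(k, b) = -2*(-2*k + k) = -(-2)*k = 2*k)
-137 + z(-11, -10)*159 = -137 + (2*(-11))*159 = -137 - 22*159 = -137 - 3498 = -3635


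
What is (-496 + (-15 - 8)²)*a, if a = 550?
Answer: 18150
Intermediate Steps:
(-496 + (-15 - 8)²)*a = (-496 + (-15 - 8)²)*550 = (-496 + (-23)²)*550 = (-496 + 529)*550 = 33*550 = 18150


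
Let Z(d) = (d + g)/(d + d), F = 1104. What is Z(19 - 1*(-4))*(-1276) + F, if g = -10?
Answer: 17098/23 ≈ 743.39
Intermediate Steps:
Z(d) = (-10 + d)/(2*d) (Z(d) = (d - 10)/(d + d) = (-10 + d)/((2*d)) = (-10 + d)*(1/(2*d)) = (-10 + d)/(2*d))
Z(19 - 1*(-4))*(-1276) + F = ((-10 + (19 - 1*(-4)))/(2*(19 - 1*(-4))))*(-1276) + 1104 = ((-10 + (19 + 4))/(2*(19 + 4)))*(-1276) + 1104 = ((½)*(-10 + 23)/23)*(-1276) + 1104 = ((½)*(1/23)*13)*(-1276) + 1104 = (13/46)*(-1276) + 1104 = -8294/23 + 1104 = 17098/23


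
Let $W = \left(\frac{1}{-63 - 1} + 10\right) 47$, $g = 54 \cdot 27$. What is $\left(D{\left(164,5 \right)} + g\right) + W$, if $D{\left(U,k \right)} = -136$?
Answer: $\frac{114641}{64} \approx 1791.3$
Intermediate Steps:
$g = 1458$
$W = \frac{30033}{64}$ ($W = \left(\frac{1}{-64} + 10\right) 47 = \left(- \frac{1}{64} + 10\right) 47 = \frac{639}{64} \cdot 47 = \frac{30033}{64} \approx 469.27$)
$\left(D{\left(164,5 \right)} + g\right) + W = \left(-136 + 1458\right) + \frac{30033}{64} = 1322 + \frac{30033}{64} = \frac{114641}{64}$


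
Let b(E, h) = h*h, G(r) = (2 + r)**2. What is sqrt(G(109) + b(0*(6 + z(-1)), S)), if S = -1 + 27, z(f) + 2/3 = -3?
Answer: sqrt(12997) ≈ 114.00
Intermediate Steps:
z(f) = -11/3 (z(f) = -2/3 - 3 = -11/3)
S = 26
b(E, h) = h**2
sqrt(G(109) + b(0*(6 + z(-1)), S)) = sqrt((2 + 109)**2 + 26**2) = sqrt(111**2 + 676) = sqrt(12321 + 676) = sqrt(12997)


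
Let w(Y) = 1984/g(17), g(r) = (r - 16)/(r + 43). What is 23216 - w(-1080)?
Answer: -95824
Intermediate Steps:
g(r) = (-16 + r)/(43 + r)
w(Y) = 119040 (w(Y) = 1984/(((-16 + 17)/(43 + 17))) = 1984/((1/60)) = 1984/(((1/60)*1)) = 1984/(1/60) = 1984*60 = 119040)
23216 - w(-1080) = 23216 - 1*119040 = 23216 - 119040 = -95824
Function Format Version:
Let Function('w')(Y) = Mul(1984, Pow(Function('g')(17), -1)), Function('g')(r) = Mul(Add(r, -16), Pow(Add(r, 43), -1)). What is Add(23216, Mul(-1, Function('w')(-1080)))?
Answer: -95824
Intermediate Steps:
Function('g')(r) = Mul(Pow(Add(43, r), -1), Add(-16, r)) (Function('g')(r) = Mul(Add(-16, r), Pow(Add(43, r), -1)) = Mul(Pow(Add(43, r), -1), Add(-16, r)))
Function('w')(Y) = 119040 (Function('w')(Y) = Mul(1984, Pow(Mul(Pow(Add(43, 17), -1), Add(-16, 17)), -1)) = Mul(1984, Pow(Mul(Pow(60, -1), 1), -1)) = Mul(1984, Pow(Mul(Rational(1, 60), 1), -1)) = Mul(1984, Pow(Rational(1, 60), -1)) = Mul(1984, 60) = 119040)
Add(23216, Mul(-1, Function('w')(-1080))) = Add(23216, Mul(-1, 119040)) = Add(23216, -119040) = -95824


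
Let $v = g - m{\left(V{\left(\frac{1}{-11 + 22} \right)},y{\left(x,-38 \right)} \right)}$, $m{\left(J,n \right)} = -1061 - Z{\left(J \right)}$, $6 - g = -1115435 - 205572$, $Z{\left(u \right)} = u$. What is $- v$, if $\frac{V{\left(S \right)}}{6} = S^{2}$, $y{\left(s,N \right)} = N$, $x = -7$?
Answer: $- \frac{159970960}{121} \approx -1.3221 \cdot 10^{6}$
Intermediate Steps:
$g = 1321013$ ($g = 6 - \left(-1115435 - 205572\right) = 6 - -1321007 = 6 + 1321007 = 1321013$)
$V{\left(S \right)} = 6 S^{2}$
$m{\left(J,n \right)} = -1061 - J$
$v = \frac{159970960}{121}$ ($v = 1321013 - \left(-1061 - 6 \left(\frac{1}{-11 + 22}\right)^{2}\right) = 1321013 - \left(-1061 - 6 \left(\frac{1}{11}\right)^{2}\right) = 1321013 - \left(-1061 - \frac{6}{121}\right) = 1321013 - - \frac{128387}{121} = 1321013 + \frac{128387}{121} = \frac{159970960}{121} \approx 1.3221 \cdot 10^{6}$)
$- v = \left(-1\right) \frac{159970960}{121} = - \frac{159970960}{121}$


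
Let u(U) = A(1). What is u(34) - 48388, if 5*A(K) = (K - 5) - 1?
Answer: -48389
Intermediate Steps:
A(K) = -6/5 + K/5 (A(K) = ((K - 5) - 1)/5 = ((-5 + K) - 1)/5 = (-6 + K)/5 = -6/5 + K/5)
u(U) = -1 (u(U) = -6/5 + (⅕)*1 = -6/5 + ⅕ = -1)
u(34) - 48388 = -1 - 48388 = -48389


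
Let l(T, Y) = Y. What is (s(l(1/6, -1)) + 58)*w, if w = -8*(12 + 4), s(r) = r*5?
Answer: -6784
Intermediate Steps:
s(r) = 5*r
w = -128 (w = -8*16 = -128)
(s(l(1/6, -1)) + 58)*w = (5*(-1) + 58)*(-128) = (-5 + 58)*(-128) = 53*(-128) = -6784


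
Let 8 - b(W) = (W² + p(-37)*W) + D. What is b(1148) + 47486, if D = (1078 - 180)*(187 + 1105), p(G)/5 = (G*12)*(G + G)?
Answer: -191024066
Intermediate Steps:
p(G) = 120*G² (p(G) = 5*((G*12)*(G + G)) = 5*((12*G)*(2*G)) = 5*(24*G²) = 120*G²)
D = 1160216 (D = 898*1292 = 1160216)
b(W) = -1160208 - W² - 164280*W (b(W) = 8 - ((W² + (120*(-37)²)*W) + 1160216) = 8 - ((W² + (120*1369)*W) + 1160216) = 8 - ((W² + 164280*W) + 1160216) = 8 - (1160216 + W² + 164280*W) = 8 + (-1160216 - W² - 164280*W) = -1160208 - W² - 164280*W)
b(1148) + 47486 = (-1160208 - 1*1148² - 164280*1148) + 47486 = (-1160208 - 1*1317904 - 188593440) + 47486 = (-1160208 - 1317904 - 188593440) + 47486 = -191071552 + 47486 = -191024066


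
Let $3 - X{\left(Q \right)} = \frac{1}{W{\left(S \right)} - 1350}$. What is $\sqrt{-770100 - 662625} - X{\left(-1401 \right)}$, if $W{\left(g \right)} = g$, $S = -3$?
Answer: $- \frac{4060}{1353} + 5 i \sqrt{57309} \approx -3.0007 + 1197.0 i$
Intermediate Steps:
$X{\left(Q \right)} = \frac{4060}{1353}$ ($X{\left(Q \right)} = 3 - \frac{1}{-3 - 1350} = 3 - \frac{1}{-1353} = 3 - - \frac{1}{1353} = 3 + \frac{1}{1353} = \frac{4060}{1353}$)
$\sqrt{-770100 - 662625} - X{\left(-1401 \right)} = \sqrt{-770100 - 662625} - \frac{4060}{1353} = \sqrt{-1432725} - \frac{4060}{1353} = 5 i \sqrt{57309} - \frac{4060}{1353} = - \frac{4060}{1353} + 5 i \sqrt{57309}$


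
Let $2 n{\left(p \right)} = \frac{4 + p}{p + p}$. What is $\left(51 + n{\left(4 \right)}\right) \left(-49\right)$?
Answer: $- \frac{5047}{2} \approx -2523.5$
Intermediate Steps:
$n{\left(p \right)} = \frac{4 + p}{4 p}$ ($n{\left(p \right)} = \frac{\left(4 + p\right) \frac{1}{p + p}}{2} = \frac{\left(4 + p\right) \frac{1}{2 p}}{2} = \frac{\frac{1}{2} \frac{1}{p} \left(4 + p\right)}{2} = \frac{4 + p}{4 p}$)
$\left(51 + n{\left(4 \right)}\right) \left(-49\right) = \left(51 + \frac{4 + 4}{4 \cdot 4}\right) \left(-49\right) = \left(51 + \frac{1}{4} \cdot \frac{1}{4} \cdot 8\right) \left(-49\right) = \left(51 + \frac{1}{2}\right) \left(-49\right) = \frac{103}{2} \left(-49\right) = - \frac{5047}{2}$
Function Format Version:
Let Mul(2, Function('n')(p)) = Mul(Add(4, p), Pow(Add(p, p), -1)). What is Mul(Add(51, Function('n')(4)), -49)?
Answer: Rational(-5047, 2) ≈ -2523.5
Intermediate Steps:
Function('n')(p) = Mul(Rational(1, 4), Pow(p, -1), Add(4, p)) (Function('n')(p) = Mul(Rational(1, 2), Mul(Add(4, p), Pow(Add(p, p), -1))) = Mul(Rational(1, 2), Mul(Add(4, p), Pow(Mul(2, p), -1))) = Mul(Rational(1, 2), Mul(Add(4, p), Mul(Rational(1, 2), Pow(p, -1)))) = Mul(Rational(1, 2), Mul(Rational(1, 2), Pow(p, -1), Add(4, p))) = Mul(Rational(1, 4), Pow(p, -1), Add(4, p)))
Mul(Add(51, Function('n')(4)), -49) = Mul(Add(51, Mul(Rational(1, 4), Pow(4, -1), Add(4, 4))), -49) = Mul(Add(51, Mul(Rational(1, 4), Rational(1, 4), 8)), -49) = Mul(Add(51, Rational(1, 2)), -49) = Mul(Rational(103, 2), -49) = Rational(-5047, 2)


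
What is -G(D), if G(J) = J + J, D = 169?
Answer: -338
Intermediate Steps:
G(J) = 2*J
-G(D) = -2*169 = -1*338 = -338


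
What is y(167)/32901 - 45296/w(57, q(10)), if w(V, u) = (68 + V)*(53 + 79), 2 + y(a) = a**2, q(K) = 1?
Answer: -7804153/4112625 ≈ -1.8976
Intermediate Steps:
y(a) = -2 + a**2
w(V, u) = 8976 + 132*V (w(V, u) = (68 + V)*132 = 8976 + 132*V)
y(167)/32901 - 45296/w(57, q(10)) = (-2 + 167**2)/32901 - 45296/(8976 + 132*57) = (-2 + 27889)*(1/32901) - 45296/(8976 + 7524) = 27887*(1/32901) - 45296/16500 = 27887/32901 - 45296*1/16500 = 27887/32901 - 11324/4125 = -7804153/4112625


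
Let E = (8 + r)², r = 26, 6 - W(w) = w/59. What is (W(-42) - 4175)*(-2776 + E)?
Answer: 398404980/59 ≈ 6.7526e+6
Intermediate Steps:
W(w) = 6 - w/59
E = 1156 (E = (8 + 26)² = 34² = 1156)
(W(-42) - 4175)*(-2776 + E) = ((6 - 1/59*(-42)) - 4175)*(-2776 + 1156) = ((6 + 42/59) - 4175)*(-1620) = (396/59 - 4175)*(-1620) = -245929/59*(-1620) = 398404980/59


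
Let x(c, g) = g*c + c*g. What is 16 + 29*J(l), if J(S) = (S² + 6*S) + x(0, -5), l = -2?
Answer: -216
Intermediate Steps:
x(c, g) = 2*c*g (x(c, g) = c*g + c*g = 2*c*g)
J(S) = S² + 6*S (J(S) = (S² + 6*S) + 2*0*(-5) = (S² + 6*S) + 0 = S² + 6*S)
16 + 29*J(l) = 16 + 29*(-2*(6 - 2)) = 16 + 29*(-2*4) = 16 + 29*(-8) = 16 - 232 = -216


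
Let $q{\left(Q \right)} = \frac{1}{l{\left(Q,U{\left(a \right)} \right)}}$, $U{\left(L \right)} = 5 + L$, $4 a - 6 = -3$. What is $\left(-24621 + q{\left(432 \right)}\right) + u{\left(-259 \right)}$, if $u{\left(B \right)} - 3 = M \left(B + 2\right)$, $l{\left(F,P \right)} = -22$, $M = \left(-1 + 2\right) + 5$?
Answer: $- \frac{575521}{22} \approx -26160.0$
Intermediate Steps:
$M = 6$ ($M = 1 + 5 = 6$)
$a = \frac{3}{4}$ ($a = \frac{3}{2} + \frac{1}{4} \left(-3\right) = \frac{3}{2} - \frac{3}{4} = \frac{3}{4} \approx 0.75$)
$u{\left(B \right)} = 15 + 6 B$ ($u{\left(B \right)} = 3 + 6 \left(B + 2\right) = 3 + 6 \left(2 + B\right) = 3 + \left(12 + 6 B\right) = 15 + 6 B$)
$q{\left(Q \right)} = - \frac{1}{22}$ ($q{\left(Q \right)} = \frac{1}{-22} = - \frac{1}{22}$)
$\left(-24621 + q{\left(432 \right)}\right) + u{\left(-259 \right)} = \left(-24621 - \frac{1}{22}\right) + \left(15 + 6 \left(-259\right)\right) = - \frac{541663}{22} + \left(15 - 1554\right) = - \frac{541663}{22} - 1539 = - \frac{575521}{22}$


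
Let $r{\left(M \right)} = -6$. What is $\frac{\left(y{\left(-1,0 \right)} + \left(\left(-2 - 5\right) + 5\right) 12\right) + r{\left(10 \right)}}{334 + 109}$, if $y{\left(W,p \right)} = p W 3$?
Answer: $- \frac{30}{443} \approx -0.06772$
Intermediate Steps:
$y{\left(W,p \right)} = 3 W p$ ($y{\left(W,p \right)} = W p 3 = 3 W p$)
$\frac{\left(y{\left(-1,0 \right)} + \left(\left(-2 - 5\right) + 5\right) 12\right) + r{\left(10 \right)}}{334 + 109} = \frac{\left(3 \left(-1\right) 0 + \left(\left(-2 - 5\right) + 5\right) 12\right) - 6}{334 + 109} = \frac{\left(0 + \left(-7 + 5\right) 12\right) - 6}{443} = \left(\left(0 - 24\right) - 6\right) \frac{1}{443} = \left(-24 - 6\right) \frac{1}{443} = \left(-30\right) \frac{1}{443} = - \frac{30}{443}$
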